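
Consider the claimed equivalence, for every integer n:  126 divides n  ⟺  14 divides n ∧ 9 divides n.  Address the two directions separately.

Both directions hold.

(⟹) If 126 ∣ n, write n = 126q. Since 126 = 9·14, n = 14·(9q), so 14 ∣ n; and since 126 = 14·9, n = 9·(14q), so 9 ∣ n.

(⟸) Suppose 14 ∣ n and 9 ∣ n. Any common multiple of 14 and 9 is a multiple of their lcm; here gcd(14, 9) = 1, so lcm(14, 9) = 14·9 = 126, so 126 ∣ n.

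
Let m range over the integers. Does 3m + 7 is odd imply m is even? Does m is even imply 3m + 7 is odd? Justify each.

The biconditional holds.

(←) Suppose m is even; write m = 2j. Then 3m + 7 = 3·(2j) + 7 = 2·3j + 7, which is odd.

(→) Suppose 3m + 7 is odd. Since 3 is odd, 3m and m have the same parity, so 3m + 7 ≡ m + 7 (mod 2). As 7 is odd, 3m + 7 is odd exactly when m is even. Thus m is even.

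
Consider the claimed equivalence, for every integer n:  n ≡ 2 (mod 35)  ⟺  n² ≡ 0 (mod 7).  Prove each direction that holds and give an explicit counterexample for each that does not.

(→) This fails: take n = 2. Then 2 ≡ 2 (mod 35), but 2² = 4 ≡ 4 (mod 7), not 0.

(←) This fails: take n = 0. Then 0² = 0 ≡ 0 (mod 7), yet 0 ≡ 0 (mod 35), not 2.

Neither implication holds.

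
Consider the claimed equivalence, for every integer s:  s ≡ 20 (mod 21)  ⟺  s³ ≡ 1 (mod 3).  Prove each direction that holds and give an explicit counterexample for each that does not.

(⇒) This fails: take s = 20. Then 20 ≡ 20 (mod 21), but 20³ = 8000 ≡ 2 (mod 3), not 1.

(⇐) This fails: take s = 1. Then 1³ = 1 ≡ 1 (mod 3), yet 1 ≡ 1 (mod 21), not 20.

Neither implication holds.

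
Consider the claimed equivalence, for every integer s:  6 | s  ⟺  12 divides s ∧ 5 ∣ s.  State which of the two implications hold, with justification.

(⟸) Suppose 12 ∣ s and 5 ∣ s. Any common multiple of 12 and 5 is a multiple of their lcm; here gcd(12, 5) = 1, so lcm(12, 5) = 12·5 = 60, so 60 ∣ s. Since 6 ∣ 60, it follows that 6 ∣ s.

(⟹) This fails: take s = 6. Certainly 6 ∣ 6, but 12 ∤ 6.

Only the converse holds.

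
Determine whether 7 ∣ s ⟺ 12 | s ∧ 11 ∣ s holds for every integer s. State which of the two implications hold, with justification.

(⇒) fails and (⇐) fails.

Forward direction. This fails: take s = 7. Certainly 7 ∣ 7, but 12 ∤ 7.

Converse. This fails: take s = 132. Both 12 ∣ 132 and 11 ∣ 132, yet 132 is not a multiple of 7 (since 132 = 18·7 + 6), so 7 ∤ 132.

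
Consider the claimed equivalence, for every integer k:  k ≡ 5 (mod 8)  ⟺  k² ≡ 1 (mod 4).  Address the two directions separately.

The forward direction holds; the converse fails.

(⇒) Suppose k ≡ 5 (mod 8). Then k² ≡ 5² = 25 (mod 8), and since 4 ∣ 8, also k² ≡ 1 (mod 4).

(⇐) This fails: take k = 1. Then 1² = 1 ≡ 1 (mod 4), yet 1 ≡ 1 (mod 8), not 5.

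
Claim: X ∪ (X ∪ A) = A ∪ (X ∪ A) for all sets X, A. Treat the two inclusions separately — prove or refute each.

Forward inclusion. Let x ∈ X ∪ (X ∪ A). Then either x ∈ X and x ∉ A; or x ∈ A and x ∉ X; or x ∈ X ∩ A. In each case x ∈ A ∪ (X ∪ A), so X ∪ (X ∪ A) ⊆ A ∪ (X ∪ A).

Reverse inclusion. Let x ∈ A ∪ (X ∪ A). Then either x ∈ X and x ∉ A; or x ∈ A and x ∉ X; or x ∈ X ∩ A. In each case x ∈ X ∪ (X ∪ A), so A ∪ (X ∪ A) ⊆ X ∪ (X ∪ A).

Both inclusions hold; the sets are equal.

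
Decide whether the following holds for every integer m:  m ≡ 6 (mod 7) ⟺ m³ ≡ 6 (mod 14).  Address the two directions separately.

(⟹) This fails: take m = 13. Then 13 ≡ 6 (mod 7), but 13³ = 2197 ≡ 13 (mod 14), not 6.

(⟸) This fails: take m = 10. Then 10³ = 1000 ≡ 6 (mod 14), yet 10 ≡ 3 (mod 7), not 6.

Neither implication holds.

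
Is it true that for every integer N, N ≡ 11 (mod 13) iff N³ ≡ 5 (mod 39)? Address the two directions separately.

(⇒) fails and (⇐) fails.

Forward direction. This fails: take N = 24. Then 24 ≡ 11 (mod 13), but 24³ = 13824 ≡ 18 (mod 39), not 5.

Converse. This fails: take N = 8. Then 8³ = 512 ≡ 5 (mod 39), yet 8 ≡ 8 (mod 13), not 11.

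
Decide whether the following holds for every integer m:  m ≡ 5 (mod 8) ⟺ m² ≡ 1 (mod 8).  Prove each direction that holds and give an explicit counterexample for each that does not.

(→) Suppose m ≡ 5 (mod 8). Write m = 8j + 5. Then (8j + 5)² = 64j² + 80j + 25 = 8(8j² + 10j + 3) + 1, so m² ≡ 1 (mod 8).

(←) This fails: take m = 1. Then 1² = 1 ≡ 1 (mod 8), yet 1 ≡ 1 (mod 8), not 5.

The forward direction holds; the converse fails.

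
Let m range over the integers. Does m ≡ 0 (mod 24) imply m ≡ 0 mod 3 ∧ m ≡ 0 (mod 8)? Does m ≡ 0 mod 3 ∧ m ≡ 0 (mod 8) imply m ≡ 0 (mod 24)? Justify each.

Forward direction. Suppose m ≡ 0 (mod 24); write m = 24j + 0. Since 3 ∣ 24, reducing mod 3 gives m ≡ 0 (mod 3); since 8 ∣ 24, reducing mod 8 gives m ≡ 0 (mod 8).

Converse. If m ≡ 0 (mod 3) and m ≡ 0 (mod 8), then by the Chinese remainder theorem m ≡ 0 (mod 24). This is exactly m ≡ 0 (mod 24).

Both directions hold.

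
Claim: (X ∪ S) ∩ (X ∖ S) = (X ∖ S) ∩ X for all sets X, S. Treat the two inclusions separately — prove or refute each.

The two sets are equal.

(⊆) Let x ∈ (X ∪ S) ∩ (X ∖ S). Then x ∈ X and x ∉ S, from which x ∈ (X ∖ S) ∩ X.

(⊇) Let x ∈ (X ∖ S) ∩ X. Then x ∈ X and x ∉ S, from which x ∈ (X ∪ S) ∩ (X ∖ S).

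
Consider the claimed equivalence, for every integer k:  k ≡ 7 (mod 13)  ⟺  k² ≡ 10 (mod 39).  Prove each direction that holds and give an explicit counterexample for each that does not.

(⟹) This fails: take k = 33. Then 33 ≡ 7 (mod 13), but 33² = 1089 ≡ 36 (mod 39), not 10.

(⟸) This fails: take k = 19. Then 19² = 361 ≡ 10 (mod 39), yet 19 ≡ 6 (mod 13), not 7.

Neither implication holds.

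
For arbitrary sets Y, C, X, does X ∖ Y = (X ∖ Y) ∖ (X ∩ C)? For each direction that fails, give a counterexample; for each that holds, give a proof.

Only the reverse inclusion holds.

Forward inclusion. This inclusion fails. Take Y = ∅, C = {1}, X = {1}; then 1 ∈ X ∖ Y but 1 ∉ (X ∖ Y) ∖ (X ∩ C).

Reverse inclusion. Let x ∈ (X ∖ Y) ∖ (X ∩ C). Then x ∈ X and x ∉ Y, C, from which x ∈ X ∖ Y.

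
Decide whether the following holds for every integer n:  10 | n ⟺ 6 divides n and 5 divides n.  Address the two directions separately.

The forward direction fails; the converse holds.

(←) Suppose 6 ∣ n and 5 ∣ n. Any common multiple of 6 and 5 is a multiple of their lcm; here gcd(6, 5) = 1, so lcm(6, 5) = 6·5 = 30, so 30 ∣ n. Since 10 ∣ 30, it follows that 10 ∣ n.

(→) This fails: take n = 10. Certainly 10 ∣ 10, but 6 ∤ 10.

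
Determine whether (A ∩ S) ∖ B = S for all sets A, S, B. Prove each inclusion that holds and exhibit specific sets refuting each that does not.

(⊆) Let x ∈ (A ∩ S) ∖ B. Then x ∈ A ∩ S and x ∉ B, from which x ∈ S.

(⊇) This inclusion fails. Take A = ∅, S = {1}, B = ∅; then 1 ∈ S but 1 ∉ (A ∩ S) ∖ B.

The sets are not equal: only the forward inclusion holds.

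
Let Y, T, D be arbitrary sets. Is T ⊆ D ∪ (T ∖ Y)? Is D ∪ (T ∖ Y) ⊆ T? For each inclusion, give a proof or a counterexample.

(⟹) This inclusion fails. Take Y = {1}, T = {1}, D = ∅; then 1 ∈ T but 1 ∉ D ∪ (T ∖ Y).

(⟸) This inclusion fails. Take Y = ∅, T = ∅, D = {1}; then 1 ∈ D ∪ (T ∖ Y) but 1 ∉ T.

Neither inclusion holds.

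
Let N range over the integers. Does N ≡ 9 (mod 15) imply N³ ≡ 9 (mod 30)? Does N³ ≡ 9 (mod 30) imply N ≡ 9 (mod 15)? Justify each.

Only the reverse direction holds.

(⇒) This fails: take N = 24. Then 24 ≡ 9 (mod 15), but 24³ = 13824 ≡ 24 (mod 30), not 9.

(⇐) Conversely, the residues r modulo 30 with r³ ≡ 9 (mod 30) are exactly {9}, and each is ≡ 9 (mod 15).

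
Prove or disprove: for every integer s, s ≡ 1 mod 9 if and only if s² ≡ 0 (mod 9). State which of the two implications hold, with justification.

Forward direction. This fails: take s = 1. Then 1 ≡ 1 (mod 9), but 1² = 1 ≡ 1 (mod 9), not 0.

Converse. This fails: take s = 0. Then 0² = 0 ≡ 0 (mod 9), yet 0 ≡ 0 (mod 9), not 1.

Neither direction holds.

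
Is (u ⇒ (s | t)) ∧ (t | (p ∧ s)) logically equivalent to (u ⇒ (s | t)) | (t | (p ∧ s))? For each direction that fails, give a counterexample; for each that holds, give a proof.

The forward direction holds; the converse fails.

[⇒] Assume the antecedent. If t is true, (u ⇒ (s | t)) | (t | (p ∧ s)) reduces to true regardless of the other variables. If t is false, the antecedent forces (t = F, u = F, s = T, p = T) or (t = F, u = T, s = T, p = T), and (u ⇒ (s | t)) | (t | (p ∧ s)) holds there. Either way (u ⇒ (s | t)) | (t | (p ∧ s)) holds.

[⇐] This fails. Under t = F, u = F, s = F, p = F, the left side is false but the right side is true.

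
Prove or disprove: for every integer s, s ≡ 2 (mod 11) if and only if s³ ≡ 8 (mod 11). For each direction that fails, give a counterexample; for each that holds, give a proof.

Forward direction. Suppose s ≡ 2 (mod 11). Write s = 11j + 2. Then (11j + 2)³ = 1331j³ + 726j² + 132j + 8 = 11(121j³ + 66j² + 12j) + 8, so s³ ≡ 8 (mod 11).

Converse. Suppose s³ ≡ 8 (mod 11). The only residue r in {0, …, 10} with r³ ≡ 8 (mod 11) is r = 2, so s ≡ 2 (mod 11).

Both implications hold.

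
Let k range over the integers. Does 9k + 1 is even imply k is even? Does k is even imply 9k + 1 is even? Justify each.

(⇒) fails and (⇐) fails.

Forward direction. This fails: k = 5 gives 9k + 1 = 46, which is even, but 5 is odd, not even.

Converse. This also fails: k = 6 is even, but 9k + 1 = 55 is odd, not even.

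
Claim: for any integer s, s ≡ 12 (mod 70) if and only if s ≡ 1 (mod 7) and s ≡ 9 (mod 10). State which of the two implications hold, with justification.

[⇒] This fails: s = 12 gives 12 ≡ 12 (mod 70) but 12 ≡ 5 (mod 7), so the conjunction on the right does not hold.

[⇐] This fails: s = 29 satisfies both congruences on the right (29 ≡ 1 mod 7 and 29 ≡ 9 mod 10) yet 29 ≡ 29 (mod 70), not 12.

(⇒) fails and (⇐) fails.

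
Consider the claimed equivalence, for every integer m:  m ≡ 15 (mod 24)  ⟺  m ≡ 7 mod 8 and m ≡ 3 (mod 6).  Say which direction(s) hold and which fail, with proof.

The biconditional holds.

(⟹) Suppose m ≡ 15 (mod 24); write m = 24j + 15. Since 8 ∣ 24, reducing mod 8 gives m ≡ 15 ≡ 7 (mod 8); since 6 ∣ 24, reducing mod 6 gives m ≡ 15 ≡ 3 (mod 6).

(⟸) Conversely, if m ≡ 7 (mod 8) and m ≡ 3 (mod 6), then by the Chinese remainder theorem m ≡ 15 (mod 24). This is exactly m ≡ 15 (mod 24).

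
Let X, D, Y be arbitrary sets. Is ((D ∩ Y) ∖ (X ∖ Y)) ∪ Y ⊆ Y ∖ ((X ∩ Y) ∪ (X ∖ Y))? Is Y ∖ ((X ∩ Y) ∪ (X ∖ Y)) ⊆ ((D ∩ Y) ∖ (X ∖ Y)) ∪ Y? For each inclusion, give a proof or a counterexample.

(⊆) This inclusion fails. Take X = {1}, D = ∅, Y = {1}; then 1 ∈ ((D ∩ Y) ∖ (X ∖ Y)) ∪ Y but 1 ∉ Y ∖ ((X ∩ Y) ∪ (X ∖ Y)).

(⊇) Let x ∈ Y ∖ ((X ∩ Y) ∪ (X ∖ Y)). Then either x ∈ Y and x ∉ X, D; or x ∈ D ∩ Y and x ∉ X. In each case x ∈ ((D ∩ Y) ∖ (X ∖ Y)) ∪ Y, so Y ∖ ((X ∩ Y) ∪ (X ∖ Y)) ⊆ ((D ∩ Y) ∖ (X ∖ Y)) ∪ Y.

Only the reverse inclusion holds.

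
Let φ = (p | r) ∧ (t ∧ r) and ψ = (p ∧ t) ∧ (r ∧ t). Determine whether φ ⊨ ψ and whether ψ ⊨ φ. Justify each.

(→) This fails. Under p = F, t = T, r = T, the left side is true but the right side is false.

(←) Assume the antecedent. If p is true, the antecedent forces (p = T, t = T, r = T), and (p | r) ∧ (t ∧ r) holds there. If p is false, the antecedent cannot hold. Either way (p | r) ∧ (t ∧ r) holds.

The forward direction fails; the converse holds.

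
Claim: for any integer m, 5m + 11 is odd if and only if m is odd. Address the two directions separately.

(⇒) This fails: m = 2 gives 5m + 11 = 21, which is odd, but 2 is even, not odd.

(⇐) This also fails: m = 1 is odd, but 5m + 11 = 16 is even, not odd.

(⇒) fails and (⇐) fails.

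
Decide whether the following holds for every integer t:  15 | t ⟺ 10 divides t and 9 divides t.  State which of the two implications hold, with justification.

(→) This fails: take t = 15. Certainly 15 ∣ 15, but 10 ∤ 15.

(←) Suppose 10 ∣ t and 9 ∣ t. Any common multiple of 10 and 9 is a multiple of their lcm; here gcd(10, 9) = 1, so lcm(10, 9) = 10·9 = 90, so 90 ∣ t. Since 15 ∣ 90, it follows that 15 ∣ t.

Not equivalent: only (⇐) holds.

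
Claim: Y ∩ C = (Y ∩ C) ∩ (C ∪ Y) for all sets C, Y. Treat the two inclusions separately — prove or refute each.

(⟹) Let x ∈ Y ∩ C. Then x ∈ C ∩ Y, from which x ∈ (Y ∩ C) ∩ (C ∪ Y).

(⟸) Let x ∈ (Y ∩ C) ∩ (C ∪ Y). Then x ∈ C ∩ Y, from which x ∈ Y ∩ C.

Both inclusions hold.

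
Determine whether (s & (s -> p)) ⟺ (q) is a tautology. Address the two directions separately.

Forward direction. This fails. Under s = T, q = F, p = T, the left side is true but the right side is false.

Converse. This fails. Under s = F, q = T, p = F, the left side is false but the right side is true.

Neither implication holds.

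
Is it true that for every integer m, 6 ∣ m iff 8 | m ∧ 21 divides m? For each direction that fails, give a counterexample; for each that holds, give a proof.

(⇒) fails; (⇐) holds.

Forward direction. This fails: take m = 6. Certainly 6 ∣ 6, but 8 ∤ 6.

Converse. Suppose 8 ∣ m and 21 ∣ m. Any common multiple of 8 and 21 is a multiple of their lcm; here gcd(8, 21) = 1, so lcm(8, 21) = 8·21 = 168, so 168 ∣ m. Since 6 ∣ 168, it follows that 6 ∣ m.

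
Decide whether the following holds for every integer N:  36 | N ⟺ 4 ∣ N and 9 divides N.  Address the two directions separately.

The biconditional holds.

(⇒) If 36 ∣ N, write N = 36q. Since 36 = 9·4, N = 4·(9q), so 4 ∣ N; and since 36 = 4·9, N = 9·(4q), so 9 ∣ N.

(⇐) Suppose 4 ∣ N and 9 ∣ N. Any common multiple of 4 and 9 is a multiple of their lcm; here gcd(4, 9) = 1, so lcm(4, 9) = 4·9 = 36, so 36 ∣ N.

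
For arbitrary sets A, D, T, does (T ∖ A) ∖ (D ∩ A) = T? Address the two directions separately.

Only the forward inclusion holds.

Forward inclusion. Let x ∈ (T ∖ A) ∖ (D ∩ A). Then either x ∈ T and x ∉ A, D; or x ∈ D ∩ T and x ∉ A. In each case x ∈ T, so (T ∖ A) ∖ (D ∩ A) ⊆ T.

Reverse inclusion. This inclusion fails. Take A = {1}, D = ∅, T = {1}; then 1 ∈ T but 1 ∉ (T ∖ A) ∖ (D ∩ A).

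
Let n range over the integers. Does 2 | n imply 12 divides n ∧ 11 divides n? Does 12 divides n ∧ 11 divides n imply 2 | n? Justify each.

Only the converse holds.

(⟹) This fails: take n = 2. Certainly 2 ∣ 2, but 12 ∤ 2.

(⟸) Suppose 12 ∣ n and 11 ∣ n. Any common multiple of 12 and 11 is a multiple of their lcm; here gcd(12, 11) = 1, so lcm(12, 11) = 12·11 = 132, so 132 ∣ n. Since 2 ∣ 132, it follows that 2 ∣ n.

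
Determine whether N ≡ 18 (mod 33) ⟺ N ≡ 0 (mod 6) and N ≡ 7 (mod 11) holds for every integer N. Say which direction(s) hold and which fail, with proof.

Converse. If N ≡ 0 (mod 6) and N ≡ 7 (mod 11), then by the Chinese remainder theorem N ≡ 18 (mod 66). Since 18 ≡ 18 (mod 33) and 33 ∣ 66, we get N ≡ 18 (mod 33).

Forward direction. This fails: N = 51 gives 51 ≡ 18 (mod 33) but 51 ≡ 3 (mod 6), so the conjunction on the right does not hold.

Only the reverse direction holds.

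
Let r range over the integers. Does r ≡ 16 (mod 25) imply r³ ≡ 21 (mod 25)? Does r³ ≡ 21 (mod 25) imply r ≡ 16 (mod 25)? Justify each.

(←) Suppose r³ ≡ 21 (mod 25). The only residue r in {0, …, 24} with r³ ≡ 21 (mod 25) is r = 16, so r ≡ 16 (mod 25).

(→) Suppose r ≡ 16 (mod 25). Write r = 25j + 16. Then (25j + 16)³ = 15625j³ + 30000j² + 19200j + 4096 = 25(625j³ + 1200j² + 768j + 163) + 21, so r³ ≡ 21 (mod 25).

Both directions hold.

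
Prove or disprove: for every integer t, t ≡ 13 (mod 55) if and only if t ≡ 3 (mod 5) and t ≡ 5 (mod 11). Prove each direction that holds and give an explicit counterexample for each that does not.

Neither implication holds.

[⇒] This fails: t = 13 gives 13 ≡ 13 (mod 55) but 13 ≡ 2 (mod 11), so the conjunction on the right does not hold.

[⇐] This fails: t = 38 satisfies both congruences on the right (38 ≡ 3 mod 5 and 38 ≡ 5 mod 11) yet 38 ≡ 38 (mod 55), not 13.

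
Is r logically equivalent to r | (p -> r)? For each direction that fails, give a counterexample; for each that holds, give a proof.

Only the forward direction holds.

(⟸) This fails. Under r = F, p = F, the left side is false but the right side is true.

(⟹) Assume the antecedent. If r is true, r | (p -> r) reduces to true regardless of the other variables. If r is false, the antecedent cannot hold. Either way r | (p -> r) holds.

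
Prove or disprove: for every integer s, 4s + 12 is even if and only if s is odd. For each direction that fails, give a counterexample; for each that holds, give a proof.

Only the reverse direction holds.

Forward direction. This fails: take s = 0. Then 4s + 12 = 12, which is even, yet s = 0 is even, not odd.

Converse. Suppose s is odd. Since 4 is even, 4s is even for every s, so 4s + 12 has the same parity as 12, which is even. Hence 4s + 12 is even.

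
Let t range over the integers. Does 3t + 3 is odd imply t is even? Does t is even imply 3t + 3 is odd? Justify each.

Both implications hold.

Forward direction. Suppose 3t + 3 is odd. Since 3 is odd, 3t and t have the same parity, so 3t + 3 ≡ t + 3 (mod 2). As 3 is odd, 3t + 3 is odd exactly when t is even. Thus t is even.

Converse. Suppose t is even; write t = 2j. Then 3t + 3 = 3·(2j) + 3 = 2·3j + 3, which is odd.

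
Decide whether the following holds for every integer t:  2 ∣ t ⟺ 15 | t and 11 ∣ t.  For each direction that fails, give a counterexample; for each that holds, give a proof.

Forward direction. This fails: take t = 2. Certainly 2 ∣ 2, but 15 ∤ 2.

Converse. This fails: take t = 165. Both 15 ∣ 165 and 11 ∣ 165, yet 165 is not a multiple of 2 (since 165 = 82·2 + 1), so 2 ∤ 165.

Neither implication holds.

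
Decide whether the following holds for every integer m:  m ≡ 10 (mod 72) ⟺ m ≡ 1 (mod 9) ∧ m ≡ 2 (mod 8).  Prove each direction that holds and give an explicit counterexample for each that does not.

Both implications hold.

(⇒) Suppose m ≡ 10 (mod 72); write m = 72j + 10. Since 9 ∣ 72, reducing mod 9 gives m ≡ 10 ≡ 1 (mod 9); since 8 ∣ 72, reducing mod 8 gives m ≡ 10 ≡ 2 (mod 8).

(⇐) Conversely, if m ≡ 1 (mod 9) and m ≡ 2 (mod 8), then by the Chinese remainder theorem m ≡ 10 (mod 72). This is exactly m ≡ 10 (mod 72).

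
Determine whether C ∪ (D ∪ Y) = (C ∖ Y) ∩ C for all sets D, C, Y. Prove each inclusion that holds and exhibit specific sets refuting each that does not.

(⊆) fails; (⊇) holds.

Reverse inclusion. Let x ∈ (C ∖ Y) ∩ C. Then either x ∈ C and x ∉ D, Y; or x ∈ D ∩ C and x ∉ Y. In each case x ∈ C ∪ (D ∪ Y), so (C ∖ Y) ∩ C ⊆ C ∪ (D ∪ Y).

Forward inclusion. This inclusion fails. Take D = {1}, C = ∅, Y = ∅; then 1 ∈ C ∪ (D ∪ Y) but 1 ∉ (C ∖ Y) ∩ C.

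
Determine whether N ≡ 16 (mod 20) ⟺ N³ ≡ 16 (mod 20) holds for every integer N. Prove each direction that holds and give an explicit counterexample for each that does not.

[⇒] Suppose N ≡ 16 (mod 20). Write N = 20j + 16. Then (20j + 16)³ = 8000j³ + 19200j² + 15360j + 4096 = 20(400j³ + 960j² + 768j + 204) + 16, so N³ ≡ 16 (mod 20).

[⇐] This fails: take N = 6. Then 6³ = 216 ≡ 16 (mod 20), yet 6 ≡ 6 (mod 20), not 16.

Only the forward direction holds.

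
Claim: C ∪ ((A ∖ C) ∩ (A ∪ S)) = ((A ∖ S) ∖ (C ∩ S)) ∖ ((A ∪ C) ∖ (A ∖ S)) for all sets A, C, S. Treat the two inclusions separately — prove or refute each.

(⊆) fails; (⊇) holds.

(⟹) This inclusion fails. Take A = ∅, C = {1}, S = ∅; then 1 ∈ C ∪ ((A ∖ C) ∩ (A ∪ S)) but 1 ∉ ((A ∖ S) ∖ (C ∩ S)) ∖ ((A ∪ C) ∖ (A ∖ S)).

(⟸) Let x ∈ ((A ∖ S) ∖ (C ∩ S)) ∖ ((A ∪ C) ∖ (A ∖ S)). Then either x ∈ A and x ∉ C, S; or x ∈ A ∩ C and x ∉ S. In each case x ∈ C ∪ ((A ∖ C) ∩ (A ∪ S)), so ((A ∖ S) ∖ (C ∩ S)) ∖ ((A ∪ C) ∖ (A ∖ S)) ⊆ C ∪ ((A ∖ C) ∩ (A ∪ S)).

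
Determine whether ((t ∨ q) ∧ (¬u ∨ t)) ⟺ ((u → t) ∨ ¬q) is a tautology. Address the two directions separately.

The forward direction holds; the converse fails.

(⟸) This fails. Under t = F, q = F, u = F, the left side is false but the right side is true.

(⟹) Assume the antecedent. If t is true, (u → t) ∨ ¬q reduces to true regardless of the other variables. If t is false, the antecedent forces (t = F, q = T, u = F), and (u → t) ∨ ¬q holds there. Either way (u → t) ∨ ¬q holds.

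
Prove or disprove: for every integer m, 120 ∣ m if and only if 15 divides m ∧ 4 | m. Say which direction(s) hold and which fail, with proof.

[⇐] This fails: take m = 60. Both 15 ∣ 60 and 4 ∣ 60, yet 60 is not a multiple of 120 (since 60 = 0·120 + 60), so 120 ∤ 60.

[⇒] If 120 ∣ m, write m = 120q. Since 120 = 8·15, m = 15·(8q), so 15 ∣ m; and since 120 = 30·4, m = 4·(30q), so 4 ∣ m.

(⇒) holds; (⇐) fails.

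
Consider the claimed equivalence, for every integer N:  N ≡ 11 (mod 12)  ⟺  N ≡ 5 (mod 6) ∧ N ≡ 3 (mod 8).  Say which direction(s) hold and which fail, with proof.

Only the reverse direction holds.

(→) This fails: N = 23 gives 23 ≡ 11 (mod 12) but 23 ≡ 7 (mod 8), so the conjunction on the right does not hold.

(←) Conversely, if N ≡ 5 (mod 6) and N ≡ 3 (mod 8), then by the Chinese remainder theorem N ≡ 11 (mod 24). Since 11 ≡ 11 (mod 12) and 12 ∣ 24, we get N ≡ 11 (mod 12).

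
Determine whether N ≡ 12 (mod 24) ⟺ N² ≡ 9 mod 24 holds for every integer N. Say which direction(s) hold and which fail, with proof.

Both directions fail.

(⇒) This fails: take N = 12. Then 12 ≡ 12 (mod 24), but 12² = 144 ≡ 0 (mod 24), not 9.

(⇐) This fails: take N = 3. Then 3² = 9 ≡ 9 (mod 24), yet 3 ≡ 3 (mod 24), not 12.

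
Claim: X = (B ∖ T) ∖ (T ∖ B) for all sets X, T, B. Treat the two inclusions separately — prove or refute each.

(⊆) fails and (⊇) fails.

(⊆) This inclusion fails. Take X = {1}, T = ∅, B = ∅; then 1 ∈ X but 1 ∉ (B ∖ T) ∖ (T ∖ B).

(⊇) This inclusion fails. Take X = ∅, T = ∅, B = {1}; then 1 ∈ (B ∖ T) ∖ (T ∖ B) but 1 ∉ X.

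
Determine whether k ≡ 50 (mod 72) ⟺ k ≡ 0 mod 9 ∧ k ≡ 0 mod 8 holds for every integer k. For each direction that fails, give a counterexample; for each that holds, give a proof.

Both directions fail.

(⟹) This fails: k = 50 gives 50 ≡ 50 (mod 72) but 50 ≡ 5 (mod 9), so the conjunction on the right does not hold.

(⟸) This fails: k = 0 satisfies both congruences on the right (0 ≡ 0 mod 9 and 0 ≡ 0 mod 8) yet 0 ≡ 0 (mod 72), not 50.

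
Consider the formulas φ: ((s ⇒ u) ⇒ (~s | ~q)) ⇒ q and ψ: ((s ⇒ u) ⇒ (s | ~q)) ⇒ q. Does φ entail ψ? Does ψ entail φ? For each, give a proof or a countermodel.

(⟸) Assume the antecedent. If q is true, ((s ⇒ u) ⇒ (~s | ~q)) ⇒ q reduces to true regardless of the other variables. If q is false, the antecedent cannot hold. Either way ((s ⇒ u) ⇒ (~s | ~q)) ⇒ q holds.

(⟹) Assume the antecedent. If q is true, ((s ⇒ u) ⇒ (s | ~q)) ⇒ q reduces to true regardless of the other variables. If q is false, the antecedent cannot hold. Either way ((s ⇒ u) ⇒ (s | ~q)) ⇒ q holds.

The biconditional holds.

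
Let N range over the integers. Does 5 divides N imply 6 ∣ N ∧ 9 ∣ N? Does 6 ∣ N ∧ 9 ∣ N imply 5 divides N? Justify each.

(⟹) This fails: take N = 5. Certainly 5 ∣ 5, but 6 ∤ 5.

(⟸) This fails: take N = 18. Both 6 ∣ 18 and 9 ∣ 18, yet 18 is not a multiple of 5 (since 18 = 3·5 + 3), so 5 ∤ 18.

Both directions fail.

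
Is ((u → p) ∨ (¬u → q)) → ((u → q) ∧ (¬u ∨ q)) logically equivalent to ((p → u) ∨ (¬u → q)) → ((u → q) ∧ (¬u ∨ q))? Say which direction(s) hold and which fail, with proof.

Both directions hold.

[⇒] Assume the antecedent. If u is true, the antecedent forces (u = T, p = F, q = T) or (u = T, p = T, q = T), and the consequent holds there. If u is false, the consequent reduces to true regardless of the other variables. Either way the consequent holds.

[⇐] Assume the antecedent. If u is true, the antecedent forces (u = T, p = F, q = T) or (u = T, p = T, q = T), and the consequent holds there. If u is false, the consequent reduces to true regardless of the other variables. Either way the consequent holds.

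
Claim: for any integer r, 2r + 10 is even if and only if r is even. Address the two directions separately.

The forward direction fails; the converse holds.

Forward direction. This fails: take r = 7. Then 2r + 10 = 24, which is even, yet r = 7 is odd, not even.

Converse. Suppose r is even. Since 2 is even, 2r is even for every r, so 2r + 10 has the same parity as 10, which is even. Hence 2r + 10 is even.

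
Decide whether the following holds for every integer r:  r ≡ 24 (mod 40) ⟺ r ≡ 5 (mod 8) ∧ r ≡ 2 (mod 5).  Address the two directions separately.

(→) This fails: r = 24 gives 24 ≡ 24 (mod 40) but 24 ≡ 0 (mod 8), so the conjunction on the right does not hold.

(←) This fails: r = 37 satisfies both congruences on the right (37 ≡ 5 mod 8 and 37 ≡ 2 mod 5) yet 37 ≡ 37 (mod 40), not 24.

(⇒) fails and (⇐) fails.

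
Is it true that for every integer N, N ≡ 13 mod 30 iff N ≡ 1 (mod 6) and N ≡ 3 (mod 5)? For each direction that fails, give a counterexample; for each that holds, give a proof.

Equivalent; both directions hold.

Converse. If N ≡ 1 (mod 6) and N ≡ 3 (mod 5), then by the Chinese remainder theorem N ≡ 13 (mod 30). This is exactly N ≡ 13 (mod 30).

Forward direction. Suppose N ≡ 13 (mod 30); write N = 30j + 13. Since 6 ∣ 30, reducing mod 6 gives N ≡ 13 ≡ 1 (mod 6); since 5 ∣ 30, reducing mod 5 gives N ≡ 13 ≡ 3 (mod 5).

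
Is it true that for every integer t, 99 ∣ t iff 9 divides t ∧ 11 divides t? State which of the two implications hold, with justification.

[⇒] If 99 ∣ t, write t = 99q. Since 99 = 11·9, t = 9·(11q), so 9 ∣ t; and since 99 = 9·11, t = 11·(9q), so 11 ∣ t.

[⇐] Suppose 9 ∣ t and 11 ∣ t. Any common multiple of 9 and 11 is a multiple of their lcm; here gcd(9, 11) = 1, so lcm(9, 11) = 9·11 = 99, so 99 ∣ t.

Both directions hold; the statement is true.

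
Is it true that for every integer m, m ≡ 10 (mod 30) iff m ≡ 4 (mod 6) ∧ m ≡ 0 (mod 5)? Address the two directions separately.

[⇒] Suppose m ≡ 10 (mod 30); write m = 30j + 10. Since 6 ∣ 30, reducing mod 6 gives m ≡ 10 ≡ 4 (mod 6); since 5 ∣ 30, reducing mod 5 gives m ≡ 10 ≡ 0 (mod 5).

[⇐] Conversely, if m ≡ 4 (mod 6) and m ≡ 0 (mod 5), then by the Chinese remainder theorem m ≡ 10 (mod 30). This is exactly m ≡ 10 (mod 30).

Equivalent; both directions hold.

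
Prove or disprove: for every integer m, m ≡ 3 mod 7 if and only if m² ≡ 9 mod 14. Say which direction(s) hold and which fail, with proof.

(→) This fails: take m = 10. Then 10 ≡ 3 (mod 7), but 10² = 100 ≡ 2 (mod 14), not 9.

(←) This fails: take m = 11. Then 11² = 121 ≡ 9 (mod 14), yet 11 ≡ 4 (mod 7), not 3.

(⇒) fails and (⇐) fails.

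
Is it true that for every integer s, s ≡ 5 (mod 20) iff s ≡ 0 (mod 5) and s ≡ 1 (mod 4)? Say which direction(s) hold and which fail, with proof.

(⇒) Suppose s ≡ 5 (mod 20); write s = 20j + 5. Since 5 ∣ 20, reducing mod 5 gives s ≡ 5 ≡ 0 (mod 5); since 4 ∣ 20, reducing mod 4 gives s ≡ 5 ≡ 1 (mod 4).

(⇐) Conversely, if s ≡ 0 (mod 5) and s ≡ 1 (mod 4), then by the Chinese remainder theorem s ≡ 5 (mod 20). This is exactly s ≡ 5 (mod 20).

Both directions hold; the statement is true.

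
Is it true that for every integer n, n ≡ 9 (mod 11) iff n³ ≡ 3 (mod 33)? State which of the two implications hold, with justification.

(⇒) This fails: take n = 20. Then 20 ≡ 9 (mod 11), but 20³ = 8000 ≡ 14 (mod 33), not 3.

(⇐) Conversely, the residues r modulo 33 with r³ ≡ 3 (mod 33) are exactly {9}, and each is ≡ 9 (mod 11).

(⇒) fails; (⇐) holds.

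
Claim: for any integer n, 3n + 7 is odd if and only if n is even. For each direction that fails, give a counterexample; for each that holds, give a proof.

Both directions hold; the statement is true.

(→) Suppose 3n + 7 is odd. Since 3 is odd, 3n and n have the same parity, so 3n + 7 ≡ n + 7 (mod 2). As 7 is odd, 3n + 7 is odd exactly when n is even. Thus n is even.

(←) Conversely, suppose n is even; write n = 2j. Then 3n + 7 = 3·(2j) + 7 = 2·3j + 7, which is odd.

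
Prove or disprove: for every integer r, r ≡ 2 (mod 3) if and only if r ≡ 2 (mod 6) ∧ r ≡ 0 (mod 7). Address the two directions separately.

(→) This fails: r = 32 gives 32 ≡ 2 (mod 3) but 32 ≡ 4 (mod 7), so the conjunction on the right does not hold.

(←) Conversely, if r ≡ 2 (mod 6) and r ≡ 0 (mod 7), then by the Chinese remainder theorem r ≡ 14 (mod 42). Since 14 ≡ 2 (mod 3) and 3 ∣ 42, we get r ≡ 2 (mod 3).

(⇒) fails; (⇐) holds.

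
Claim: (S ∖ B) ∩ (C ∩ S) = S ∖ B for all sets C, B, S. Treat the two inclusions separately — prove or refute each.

(⟸) This inclusion fails. Take C = ∅, B = ∅, S = {1}; then 1 ∈ S ∖ B but 1 ∉ (S ∖ B) ∩ (C ∩ S).

(⟹) Let x ∈ (S ∖ B) ∩ (C ∩ S). Then x ∈ C ∩ S and x ∉ B, from which x ∈ S ∖ B.

Only the forward inclusion holds.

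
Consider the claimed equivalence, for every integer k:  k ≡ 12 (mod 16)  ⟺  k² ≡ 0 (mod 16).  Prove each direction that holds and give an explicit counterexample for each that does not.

[⇐] This fails: take k = 0. Then 0² = 0 ≡ 0 (mod 16), yet 0 ≡ 0 (mod 16), not 12.

[⇒] Suppose k ≡ 12 (mod 16). Write k = 16j + 12. Then (16j + 12)² = 256j² + 384j + 144 = 16(16j² + 24j + 9) + 0, so k² ≡ 0 (mod 16).

Not equivalent: only (⇒) holds.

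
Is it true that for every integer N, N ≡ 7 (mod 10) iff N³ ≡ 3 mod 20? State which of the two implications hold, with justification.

(⟹) This fails: take N = 17. Then 17 ≡ 7 (mod 10), but 17³ = 4913 ≡ 13 (mod 20), not 3.

(⟸) Conversely, the residues r modulo 20 with r³ ≡ 3 (mod 20) are exactly {7}, and each is ≡ 7 (mod 10).

The forward direction fails; the converse holds.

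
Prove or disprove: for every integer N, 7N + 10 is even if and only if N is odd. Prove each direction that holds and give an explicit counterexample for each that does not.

Neither direction holds.

(⇒) This fails: N = 2 gives 7N + 10 = 24, which is even, but 2 is even, not odd.

(⇐) This also fails: N = 1 is odd, but 7N + 10 = 17 is odd, not even.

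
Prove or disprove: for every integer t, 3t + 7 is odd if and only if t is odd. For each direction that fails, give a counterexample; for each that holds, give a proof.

[⇒] This fails: t = 4 gives 3t + 7 = 19, which is odd, but 4 is even, not odd.

[⇐] This also fails: t = 3 is odd, but 3t + 7 = 16 is even, not odd.

Both directions fail.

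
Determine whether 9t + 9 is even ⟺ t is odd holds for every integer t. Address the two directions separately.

Both directions hold.

(←) Suppose t is odd; write t = 2j + 1. Then 9t + 9 = 9·(2j + 1) + 9 = 2·9j + 18, which is even.

(→) Suppose 9t + 9 is even. Since 9 is odd, 9t and t have the same parity, so 9t + 9 ≡ t + 9 (mod 2). As 9 is odd, 9t + 9 is even exactly when t is odd. Thus t is odd.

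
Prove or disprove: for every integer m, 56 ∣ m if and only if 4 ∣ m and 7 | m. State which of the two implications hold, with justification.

(⟹) If 56 ∣ m, write m = 56q. Since 56 = 14·4, m = 4·(14q), so 4 ∣ m; and since 56 = 8·7, m = 7·(8q), so 7 ∣ m.

(⟸) This fails: take m = 28. Both 4 ∣ 28 and 7 ∣ 28, yet 28 is not a multiple of 56 (since 28 = 0·56 + 28), so 56 ∤ 28.

The forward direction holds; the converse fails.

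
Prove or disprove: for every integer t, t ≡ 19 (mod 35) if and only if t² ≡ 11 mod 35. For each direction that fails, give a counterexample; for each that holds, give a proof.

Only the forward direction holds.

(⇐) This fails: take t = 9. Then 9² = 81 ≡ 11 (mod 35), yet 9 ≡ 9 (mod 35), not 19.

(⇒) Suppose t ≡ 19 (mod 35). Write t = 35j + 19. Then (35j + 19)² = 1225j² + 1330j + 361 = 35(35j² + 38j + 10) + 11, so t² ≡ 11 (mod 35).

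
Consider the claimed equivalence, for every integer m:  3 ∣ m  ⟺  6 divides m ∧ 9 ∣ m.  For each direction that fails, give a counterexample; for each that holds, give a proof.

(⇒) fails; (⇐) holds.

(→) This fails: take m = 3. Certainly 3 ∣ 3, but 6 ∤ 3.

(←) Suppose 6 ∣ m and 9 ∣ m. Any common multiple of 6 and 9 is a multiple of their lcm; here lcm(6, 9) = 6·9/gcd(6, 9) = 54/3 = 18, so 18 ∣ m. Since 3 ∣ 18, it follows that 3 ∣ m.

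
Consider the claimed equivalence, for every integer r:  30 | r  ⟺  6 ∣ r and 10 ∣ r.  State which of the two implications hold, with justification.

Equivalent; both directions hold.

(⟹) If 30 ∣ r, write r = 30q. Since 30 = 5·6, r = 6·(5q), so 6 ∣ r; and since 30 = 3·10, r = 10·(3q), so 10 ∣ r.

(⟸) Suppose 6 ∣ r and 10 ∣ r. Any common multiple of 6 and 10 is a multiple of their lcm; here lcm(6, 10) = 6·10/gcd(6, 10) = 60/2 = 30, so 30 ∣ r.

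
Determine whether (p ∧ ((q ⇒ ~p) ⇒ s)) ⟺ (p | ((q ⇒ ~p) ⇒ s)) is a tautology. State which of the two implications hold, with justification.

The forward direction holds; the converse fails.

(→) Assume the antecedent. If s is true, p | ((q ⇒ ~p) ⇒ s) reduces to true regardless of the other variables. If s is false, the antecedent forces (s = F, p = T, q = T), and p | ((q ⇒ ~p) ⇒ s) holds there. Either way p | ((q ⇒ ~p) ⇒ s) holds.

(←) This fails. Under s = T, p = F, q = F, the left side is false but the right side is true.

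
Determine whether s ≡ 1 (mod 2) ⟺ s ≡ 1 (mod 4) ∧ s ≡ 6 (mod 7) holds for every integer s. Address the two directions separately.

Forward direction. This fails: s = 1 gives 1 ≡ 1 (mod 2) but 1 ≡ 1 (mod 7), so the conjunction on the right does not hold.

Converse. If s ≡ 1 (mod 4) and s ≡ 6 (mod 7), then by the Chinese remainder theorem s ≡ 13 (mod 28). Since 13 ≡ 1 (mod 2) and 2 ∣ 28, we get s ≡ 1 (mod 2).

The forward direction fails; the converse holds.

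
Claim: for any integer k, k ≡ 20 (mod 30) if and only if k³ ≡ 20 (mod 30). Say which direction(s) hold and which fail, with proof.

(⇒) Suppose k ≡ 20 (mod 30). Write k = 30j + 20. Then (30j + 20)³ = 27000j³ + 54000j² + 36000j + 8000 = 30(900j³ + 1800j² + 1200j + 266) + 20, so k³ ≡ 20 (mod 30).

(⇐) Conversely, suppose k³ ≡ 20 (mod 30). The only residue r in {0, …, 29} with r³ ≡ 20 (mod 30) is r = 20, so k ≡ 20 (mod 30).

Equivalent; both directions hold.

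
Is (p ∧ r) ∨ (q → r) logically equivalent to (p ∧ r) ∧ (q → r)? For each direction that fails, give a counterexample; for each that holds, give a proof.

(⇒) This fails. Under p = F, q = F, r = F, the left side is true but the right side is false.

(⇐) Assume the antecedent. If p is true, the antecedent forces (p = T, q = F, r = T) or (p = T, q = T, r = T), and (p ∧ r) ∨ (q → r) holds there. If p is false, the antecedent cannot hold. Either way (p ∧ r) ∨ (q → r) holds.

Only the converse holds.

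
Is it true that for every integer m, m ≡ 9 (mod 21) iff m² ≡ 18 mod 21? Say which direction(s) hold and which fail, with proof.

Not equivalent: only (⇒) holds.

[⇐] This fails: take m = 12. Then 12² = 144 ≡ 18 (mod 21), yet 12 ≡ 12 (mod 21), not 9.

[⇒] Suppose m ≡ 9 (mod 21). Write m = 21j + 9. Then (21j + 9)² = 441j² + 378j + 81 = 21(21j² + 18j + 3) + 18, so m² ≡ 18 (mod 21).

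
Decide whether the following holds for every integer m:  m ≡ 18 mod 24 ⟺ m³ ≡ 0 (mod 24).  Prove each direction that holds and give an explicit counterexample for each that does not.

Forward direction. Suppose m ≡ 18 mod 24. Write m = 24j + 18. Then (24j + 18)³ = 13824j³ + 31104j² + 23328j + 5832 = 24(576j³ + 1296j² + 972j + 243) + 0, so m³ ≡ 0 (mod 24).

Converse. This fails: take m = 0. Then 0³ = 0 ≡ 0 (mod 24), yet 0 ≡ 0 (mod 24), not 18.

Only the forward implication holds.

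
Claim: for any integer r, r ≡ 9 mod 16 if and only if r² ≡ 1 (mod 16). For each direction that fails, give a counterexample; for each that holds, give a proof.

Only the forward implication holds.

[⇐] This fails: take r = 1. Then 1² = 1 ≡ 1 (mod 16), yet 1 ≡ 1 (mod 16), not 9.

[⇒] Suppose r ≡ 9 mod 16. Write r = 16j + 9. Then (16j + 9)² = 256j² + 288j + 81 = 16(16j² + 18j + 5) + 1, so r² ≡ 1 (mod 16).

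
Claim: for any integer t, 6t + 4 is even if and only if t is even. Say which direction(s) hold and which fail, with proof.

The forward direction fails; the converse holds.

Forward direction. This fails: take t = 7. Then 6t + 4 = 46, which is even, yet t = 7 is odd, not even.

Converse. Suppose t is even. Since 6 is even, 6t is even for every t, so 6t + 4 has the same parity as 4, which is even. Hence 6t + 4 is even.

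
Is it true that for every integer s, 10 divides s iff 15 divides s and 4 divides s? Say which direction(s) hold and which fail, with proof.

Forward direction. This fails: take s = 10. Certainly 10 ∣ 10, but 15 ∤ 10.

Converse. Suppose 15 ∣ s and 4 ∣ s. Any common multiple of 15 and 4 is a multiple of their lcm; here gcd(15, 4) = 1, so lcm(15, 4) = 15·4 = 60, so 60 ∣ s. Since 10 ∣ 60, it follows that 10 ∣ s.

Not equivalent: only (⇐) holds.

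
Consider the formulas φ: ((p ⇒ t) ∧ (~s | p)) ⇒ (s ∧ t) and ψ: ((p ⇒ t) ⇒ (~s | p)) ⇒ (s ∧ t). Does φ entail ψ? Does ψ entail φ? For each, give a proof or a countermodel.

[⇒] This fails. Under t = F, s = F, p = T, the left side is true but the right side is false.

[⇐] Assume the antecedent. If t is true, the antecedent forces (t = T, s = T, p = F) or (t = T, s = T, p = T), and ((p ⇒ t) ∧ (~s | p)) ⇒ (s ∧ t) holds there. If t is false, the antecedent forces (t = F, s = T, p = F), and ((p ⇒ t) ∧ (~s | p)) ⇒ (s ∧ t) holds there. Either way ((p ⇒ t) ∧ (~s | p)) ⇒ (s ∧ t) holds.

Only the reverse direction holds.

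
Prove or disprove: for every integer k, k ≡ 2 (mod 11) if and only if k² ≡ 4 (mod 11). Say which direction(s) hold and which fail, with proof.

Only the forward implication holds.

(⇒) Suppose k ≡ 2 (mod 11). Write k = 11j + 2. Then (11j + 2)² = 121j² + 44j + 4 = 11(11j² + 4j) + 4, so k² ≡ 4 (mod 11).

(⇐) This fails: take k = 9. Then 9² = 81 ≡ 4 (mod 11), yet 9 ≡ 9 (mod 11), not 2.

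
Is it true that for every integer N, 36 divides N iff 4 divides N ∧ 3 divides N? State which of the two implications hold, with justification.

Only the forward direction holds.

[⇒] If 36 ∣ N, write N = 36q. Since 36 = 9·4, N = 4·(9q), so 4 ∣ N; and since 36 = 12·3, N = 3·(12q), so 3 ∣ N.

[⇐] This fails: take N = 12. Both 4 ∣ 12 and 3 ∣ 12, yet 12 is not a multiple of 36 (since 12 = 0·36 + 12), so 36 ∤ 12.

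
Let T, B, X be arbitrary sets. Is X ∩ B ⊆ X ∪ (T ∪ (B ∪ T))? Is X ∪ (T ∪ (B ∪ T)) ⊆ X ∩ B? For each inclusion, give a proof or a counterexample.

Only the forward inclusion holds.

(⟹) Let x ∈ X ∩ B. Then either x ∈ B ∩ X and x ∉ T; or x ∈ T ∩ B ∩ X. In each case x ∈ X ∪ (T ∪ (B ∪ T)), so X ∩ B ⊆ X ∪ (T ∪ (B ∪ T)).

(⟸) This inclusion fails. Take T = {1}, B = ∅, X = ∅; then 1 ∈ X ∪ (T ∪ (B ∪ T)) but 1 ∉ X ∩ B.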